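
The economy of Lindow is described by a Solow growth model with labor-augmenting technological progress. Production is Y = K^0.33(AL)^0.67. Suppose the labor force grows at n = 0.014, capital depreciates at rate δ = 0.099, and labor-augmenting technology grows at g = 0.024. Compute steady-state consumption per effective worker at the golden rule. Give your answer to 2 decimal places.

c_gold ≈ 1.03

Break-even investment rate: n + g + δ = 0.014 + 0.024 + 0.099 = 0.137.
Setting f'(k) = n+g+δ gives 0.33·k^(0.33−1) = 0.137, hence k_gold = (0.33/0.137)^(1/0.67) ≈ 3.7140.
y_gold = 3.7140^0.33 ≈ 1.5419.
c_gold = y_gold − (n+g+δ)·k_gold = 1.5419 − 0.137·3.7140 ≈ 1.0331.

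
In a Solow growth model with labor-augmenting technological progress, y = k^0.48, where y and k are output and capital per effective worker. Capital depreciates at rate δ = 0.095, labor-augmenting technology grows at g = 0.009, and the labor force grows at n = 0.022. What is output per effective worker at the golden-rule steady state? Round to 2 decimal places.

The effective depreciation rate is n + g + δ = 0.022 + 0.009 + 0.095 = 0.126.
At the golden rule the marginal product of capital equals n+g+δ: 0.48·k^(0.48−1) = 0.126. Solving, k_gold = (0.48/0.126)^(1/0.52) ≈ 13.0936.
Output: y_gold = k_gold^0.48 = 13.0936^0.48 ≈ 3.4371.

y_gold ≈ 3.44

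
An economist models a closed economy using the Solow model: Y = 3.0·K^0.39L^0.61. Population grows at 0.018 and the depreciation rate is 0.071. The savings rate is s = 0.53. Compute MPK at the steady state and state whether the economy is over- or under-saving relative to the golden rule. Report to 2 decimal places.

over-saving; MPK ≈ 0.07

n + δ = 0.018 + 0.071 = 0.089.
Steady-state k*: s·A·k^0.39 = 0.089·k gives k* = (0.53·3.0/0.089)^(1/0.61) ≈ 112.8420.
MPK = 0.39·3.0·112.8420^(-0.61) ≈ 0.0655.
MPK < n+δ = 0.089, so the economy is dynamically inefficient (over-saving).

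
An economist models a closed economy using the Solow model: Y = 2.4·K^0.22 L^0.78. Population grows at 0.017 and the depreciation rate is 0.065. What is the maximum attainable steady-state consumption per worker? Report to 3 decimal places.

The effective depreciation rate is n + δ = 0.017 + 0.065 = 0.082.
Setting f'(k) = n+δ gives 0.22·2.4·k^(0.22−1) = 0.082, hence k_gold = (0.22·2.4/0.082)^(1/0.78) ≈ 10.8880.
y_gold = 2.4·10.8880^0.22 ≈ 4.0583.
c_gold = y_gold − (n+δ)·k_gold = 4.0583 − 0.082·10.8880 ≈ 3.1654.

c_gold ≈ 3.165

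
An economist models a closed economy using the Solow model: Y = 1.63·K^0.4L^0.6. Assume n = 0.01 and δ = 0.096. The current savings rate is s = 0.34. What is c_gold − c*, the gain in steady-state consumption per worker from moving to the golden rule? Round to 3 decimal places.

Break-even investment rate: n + δ = 0.01 + 0.096 = 0.106.
Current steady state (s = 0.34): k* = (0.34·1.63/0.106)^(1/0.6) ≈ 15.7495, y* = 1.63·15.7495^0.4 ≈ 4.9101, c* = (1−0.34)·4.9101 ≈ 3.2407.
Maximizing c = f(k) − (n+δ)·k gives f'(k) = n+δ, i.e. 0.4·1.63·k^(0.4−1) = 0.106, so k_gold = (0.4·1.63/0.106)^(1/0.6) ≈ 20.6492.
y_gold = 1.63·20.6492^0.4 ≈ 5.4720, c_gold = y_gold − 0.106·k_gold ≈ 3.2832.
Gain: Δc = 3.2832 − 3.2407 ≈ 0.0425.

Δc ≈ 0.043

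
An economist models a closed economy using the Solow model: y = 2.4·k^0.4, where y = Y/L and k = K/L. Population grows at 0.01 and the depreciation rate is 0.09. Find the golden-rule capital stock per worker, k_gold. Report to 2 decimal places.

n + δ = 0.01 + 0.09 = 0.1.
Maximizing c = f(k) − (n+δ)·k gives f'(k) = n+δ, i.e. 0.4·2.4·k^(0.4−1) = 0.1, so k_gold = (0.4·2.4/0.1)^(1/0.6) ≈ 43.3629.

k_gold ≈ 43.36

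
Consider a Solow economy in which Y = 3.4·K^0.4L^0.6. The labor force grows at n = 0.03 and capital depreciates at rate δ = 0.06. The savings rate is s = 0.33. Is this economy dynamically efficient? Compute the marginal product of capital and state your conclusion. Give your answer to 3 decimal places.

dynamically efficient; MPK ≈ 0.109

Break-even investment rate: n + δ = 0.03 + 0.06 = 0.09.
Steady-state k*: s·A·k^0.4 = 0.09·k gives k* = (0.33·3.4/0.09)^(1/0.6) ≈ 67.0271.
MPK = 0.4·3.4·67.0271^(-0.6) ≈ 0.1091.
MPK > n+δ = 0.09, so the economy is dynamically efficient (under-saving).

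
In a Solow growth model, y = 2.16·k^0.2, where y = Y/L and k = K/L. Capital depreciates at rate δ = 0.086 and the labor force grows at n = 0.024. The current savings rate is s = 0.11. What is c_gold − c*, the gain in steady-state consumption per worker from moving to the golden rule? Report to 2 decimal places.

n + δ = 0.024 + 0.086 = 0.11.
Current steady state (s = 0.11): k* = (0.11·2.16/0.11)^(1/0.8) ≈ 2.6186, y* = 2.16·2.6186^0.2 ≈ 2.6186, c* = (1−0.11)·2.6186 ≈ 2.3305.
At the golden rule the marginal product of capital equals n+δ: 0.2·2.16·k^(0.2−1) = 0.11. Solving, k_gold = (0.2·2.16/0.11)^(1/0.8) ≈ 5.5286.
y_gold = 2.16·5.5286^0.2 ≈ 3.0407, c_gold = y_gold − 0.11·k_gold ≈ 2.4326.
Gain: Δc = 2.4326 − 2.3305 ≈ 0.1020.

Δc ≈ 0.10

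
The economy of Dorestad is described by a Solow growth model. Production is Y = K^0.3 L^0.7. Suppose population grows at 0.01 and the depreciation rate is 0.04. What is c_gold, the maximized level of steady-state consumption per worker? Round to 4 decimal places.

The effective depreciation rate is n + δ = 0.01 + 0.04 = 0.05.
Golden rule sets MPK = n+δ: 0.3·k^(0.3−1) = 0.05, so k_gold = (0.3/0.05)^(1/0.7) ≈ 12.9314.
y_gold = 12.9314^0.3 ≈ 2.1552.
c_gold = y_gold − (n+δ)·k_gold = 2.1552 − 0.05·12.9314 ≈ 1.5087.

c_gold ≈ 1.5087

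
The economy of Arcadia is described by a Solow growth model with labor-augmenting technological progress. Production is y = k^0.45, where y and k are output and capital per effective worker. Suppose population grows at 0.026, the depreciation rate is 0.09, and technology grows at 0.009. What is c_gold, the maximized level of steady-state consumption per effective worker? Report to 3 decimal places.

c_gold ≈ 1.569

Capital per effective worker breaks even when investment replaces (n + g + δ)·k; here n + g + δ = 0.125.
At the golden rule the marginal product of capital equals n+g+δ: 0.45·k^(0.45−1) = 0.125. Solving, k_gold = (0.45/0.125)^(1/0.55) ≈ 10.2674.
y_gold = 10.2674^0.45 ≈ 2.8520.
c_gold = y_gold − (n+g+δ)·k_gold = 2.8520 − 0.125·10.2674 ≈ 1.5686.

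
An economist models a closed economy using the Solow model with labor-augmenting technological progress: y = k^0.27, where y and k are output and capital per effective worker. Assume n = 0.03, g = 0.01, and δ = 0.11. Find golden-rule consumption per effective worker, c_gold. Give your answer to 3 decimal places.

c_gold ≈ 0.907

n + g + δ = 0.03 + 0.01 + 0.11 = 0.15.
Golden rule sets MPK = n+g+δ: 0.27·k^(0.27−1) = 0.15, so k_gold = (0.27/0.15)^(1/0.73) ≈ 2.2371.
y_gold = 2.2371^0.27 ≈ 1.2428.
c_gold = y_gold − (n+g+δ)·k_gold = 1.2428 − 0.15·2.2371 ≈ 0.9073.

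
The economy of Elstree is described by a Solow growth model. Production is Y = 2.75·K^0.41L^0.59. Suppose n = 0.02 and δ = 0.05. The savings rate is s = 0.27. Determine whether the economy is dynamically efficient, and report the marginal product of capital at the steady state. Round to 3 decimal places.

The effective depreciation rate is n + δ = 0.02 + 0.05 = 0.07.
Steady-state k*: s·A·k^0.41 = 0.07·k gives k* = (0.27·2.75/0.07)^(1/0.59) ≈ 54.7397.
MPK = 0.41·2.75·54.7397^(-0.59) ≈ 0.1063.
MPK > n+δ = 0.07, so the economy is dynamically efficient (under-saving).

dynamically efficient; MPK ≈ 0.106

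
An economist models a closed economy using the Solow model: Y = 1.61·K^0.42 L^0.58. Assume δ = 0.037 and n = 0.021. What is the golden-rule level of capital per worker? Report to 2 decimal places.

Capital per worker breaks even when investment replaces (n + δ)·k; here n + δ = 0.058.
Golden rule sets MPK = n+δ: 0.42·1.61·k^(0.42−1) = 0.058, so k_gold = (0.42·1.61/0.058)^(1/0.58) ≈ 69.0314.

k_gold ≈ 69.03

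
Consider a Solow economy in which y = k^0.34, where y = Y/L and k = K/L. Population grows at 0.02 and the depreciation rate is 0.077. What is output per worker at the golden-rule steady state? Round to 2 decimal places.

Break-even investment rate: n + δ = 0.02 + 0.077 = 0.097.
Golden rule sets MPK = n+δ: 0.34·k^(0.34−1) = 0.097, so k_gold = (0.34/0.097)^(1/0.66) ≈ 6.6883.
Output: y_gold = k_gold^0.34 = 6.6883^0.34 ≈ 1.9081.

y_gold ≈ 1.91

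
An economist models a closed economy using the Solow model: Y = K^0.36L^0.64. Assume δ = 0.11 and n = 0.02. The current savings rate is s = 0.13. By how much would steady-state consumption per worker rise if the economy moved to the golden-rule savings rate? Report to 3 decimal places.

Δc ≈ 0.265

Capital per worker breaks even when investment replaces (n + δ)·k; here n + δ = 0.13.
Current steady state (s = 0.13): k* = (0.13/0.13)^(1/0.64) ≈ 1.0000, y* = 1.0000^0.36 ≈ 1.0000, c* = (1−0.13)·1.0000 ≈ 0.8700.
Setting f'(k) = n+δ gives 0.36·k^(0.36−1) = 0.13, hence k_gold = (0.36/0.13)^(1/0.64) ≈ 4.9112.
y_gold = 4.9112^0.36 ≈ 1.7735, c_gold = y_gold − 0.13·k_gold ≈ 1.1350.
Gain: Δc = 1.1350 − 0.8700 ≈ 0.2650.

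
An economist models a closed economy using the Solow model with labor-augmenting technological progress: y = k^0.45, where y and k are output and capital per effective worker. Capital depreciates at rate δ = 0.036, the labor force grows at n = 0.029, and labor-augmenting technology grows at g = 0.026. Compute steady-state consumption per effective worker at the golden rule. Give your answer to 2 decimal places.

n + g + δ = 0.029 + 0.026 + 0.036 = 0.091.
Golden rule sets MPK = n+g+δ: 0.45·k^(0.45−1) = 0.091, so k_gold = (0.45/0.091)^(1/0.55) ≈ 18.2864.
y_gold = 18.2864^0.45 ≈ 3.6979.
c_gold = y_gold − (n+g+δ)·k_gold = 3.6979 − 0.091·18.2864 ≈ 2.0339.

c_gold ≈ 2.03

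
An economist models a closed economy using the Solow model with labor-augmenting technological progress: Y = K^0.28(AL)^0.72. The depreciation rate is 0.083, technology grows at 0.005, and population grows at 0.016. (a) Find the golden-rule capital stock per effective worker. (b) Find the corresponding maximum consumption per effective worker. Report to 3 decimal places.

(a) k_gold ≈ 3.957; (b) c_gold ≈ 1.058

The effective depreciation rate is n + g + δ = 0.016 + 0.005 + 0.083 = 0.104.
Maximizing c = f(k) − (n+g+δ)·k gives f'(k) = n+g+δ, i.e. 0.28·k^(0.28−1) = 0.104, so k_gold = (0.28/0.104)^(1/0.72) ≈ 3.9573.
y_gold = 3.9573^0.28 ≈ 1.4698; c_gold = y_gold − 0.104·k_gold ≈ 1.0583.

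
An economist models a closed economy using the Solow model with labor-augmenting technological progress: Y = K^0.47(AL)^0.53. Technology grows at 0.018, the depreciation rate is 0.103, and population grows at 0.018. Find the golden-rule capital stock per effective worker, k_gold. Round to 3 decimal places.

Capital per effective worker breaks even when investment replaces (n + g + δ)·k; here n + g + δ = 0.139.
Golden rule sets MPK = n+g+δ: 0.47·k^(0.47−1) = 0.139, so k_gold = (0.47/0.139)^(1/0.53) ≈ 9.9602.

k_gold ≈ 9.960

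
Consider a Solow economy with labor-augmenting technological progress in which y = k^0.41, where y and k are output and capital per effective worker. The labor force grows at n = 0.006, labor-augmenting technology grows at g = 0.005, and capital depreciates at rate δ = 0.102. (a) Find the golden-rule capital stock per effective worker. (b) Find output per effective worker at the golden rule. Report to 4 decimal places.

The effective depreciation rate is n + g + δ = 0.006 + 0.005 + 0.102 = 0.113.
Maximizing c = f(k) − (n+g+δ)·k gives f'(k) = n+g+δ, i.e. 0.41·k^(0.41−1) = 0.113, so k_gold = (0.41/0.113)^(1/0.59) ≈ 8.8849.
y_gold = 8.8849^0.41 ≈ 2.4488.

(a) k_gold ≈ 8.8849; (b) y_gold ≈ 2.4488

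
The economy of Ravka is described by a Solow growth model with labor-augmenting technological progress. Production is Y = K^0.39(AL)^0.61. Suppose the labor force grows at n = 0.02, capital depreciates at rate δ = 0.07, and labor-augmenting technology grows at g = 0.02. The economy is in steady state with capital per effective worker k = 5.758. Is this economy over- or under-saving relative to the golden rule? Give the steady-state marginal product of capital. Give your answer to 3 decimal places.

Capital per effective worker breaks even when investment replaces (n + g + δ)·k; here n + g + δ = 0.11.
MPK = 0.39·k^(0.39−1) = 0.39·5.758^(-0.61) ≈ 0.1341.
MPK > 0.11, so the economy is dynamically efficient (under-saving).

under-saving; MPK ≈ 0.134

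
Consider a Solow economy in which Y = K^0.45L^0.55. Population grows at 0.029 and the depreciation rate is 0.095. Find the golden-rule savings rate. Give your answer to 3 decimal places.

s_gold = 0.450

Capital per worker breaks even when investment replaces (n + δ)·k; here n + δ = 0.124.
At the golden rule MPK = n+δ, and in any Cobb-Douglas steady state s = (n+δ)·k/y = MPK·k/y = capital's share 0.45.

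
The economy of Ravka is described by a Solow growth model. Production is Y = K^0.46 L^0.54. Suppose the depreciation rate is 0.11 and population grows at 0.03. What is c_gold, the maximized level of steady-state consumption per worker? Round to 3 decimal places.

c_gold ≈ 1.488

Break-even investment rate: n + δ = 0.03 + 0.11 = 0.14.
Maximizing c = f(k) − (n+δ)·k gives f'(k) = n+δ, i.e. 0.46·k^(0.46−1) = 0.14, so k_gold = (0.46/0.14)^(1/0.54) ≈ 9.0515.
y_gold = 9.0515^0.46 ≈ 2.7548.
c_gold = y_gold − (n+δ)·k_gold = 2.7548 − 0.14·9.0515 ≈ 1.4876.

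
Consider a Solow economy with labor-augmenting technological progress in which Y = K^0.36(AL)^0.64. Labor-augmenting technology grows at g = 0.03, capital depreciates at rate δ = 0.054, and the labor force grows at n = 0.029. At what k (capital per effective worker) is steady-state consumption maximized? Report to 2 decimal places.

The effective depreciation rate is n + g + δ = 0.029 + 0.03 + 0.054 = 0.113.
Setting f'(k) = n+g+δ gives 0.36·k^(0.36−1) = 0.113, hence k_gold = (0.36/0.113)^(1/0.64) ≈ 6.1135.

k_gold ≈ 6.11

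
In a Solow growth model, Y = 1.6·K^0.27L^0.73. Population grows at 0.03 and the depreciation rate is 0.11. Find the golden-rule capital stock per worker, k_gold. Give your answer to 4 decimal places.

k_gold ≈ 4.6811

Break-even investment rate: n + δ = 0.03 + 0.11 = 0.14.
At the golden rule the marginal product of capital equals n+δ: 0.27·1.6·k^(0.27−1) = 0.14. Solving, k_gold = (0.27·1.6/0.14)^(1/0.73) ≈ 4.6811.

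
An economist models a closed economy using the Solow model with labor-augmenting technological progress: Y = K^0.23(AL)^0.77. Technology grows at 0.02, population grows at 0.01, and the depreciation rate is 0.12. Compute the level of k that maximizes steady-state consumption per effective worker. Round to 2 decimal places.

Capital per effective worker breaks even when investment replaces (n + g + δ)·k; here n + g + δ = 0.15.
At the golden rule the marginal product of capital equals n+g+δ: 0.23·k^(0.23−1) = 0.15. Solving, k_gold = (0.23/0.15)^(1/0.77) ≈ 1.7422.

k_gold ≈ 1.74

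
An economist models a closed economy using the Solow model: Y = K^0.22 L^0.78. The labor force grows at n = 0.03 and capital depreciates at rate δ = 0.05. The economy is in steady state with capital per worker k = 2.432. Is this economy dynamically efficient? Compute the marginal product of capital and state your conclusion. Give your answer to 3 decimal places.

The effective depreciation rate is n + δ = 0.03 + 0.05 = 0.08.
MPK = 0.22·k^(0.22−1) = 0.22·2.432^(-0.78) ≈ 0.1100.
MPK > 0.08, so the economy is dynamically efficient (under-saving).

dynamically efficient; MPK ≈ 0.110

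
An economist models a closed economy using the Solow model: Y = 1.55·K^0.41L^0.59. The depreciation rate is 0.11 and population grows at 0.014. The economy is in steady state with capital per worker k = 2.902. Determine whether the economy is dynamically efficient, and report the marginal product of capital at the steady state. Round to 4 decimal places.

Capital per worker breaks even when investment replaces (n + δ)·k; here n + δ = 0.124.
MPK = 0.41·1.55·k^(0.41−1) = 0.41·1.55·2.902^(-0.59) ≈ 0.3389.
MPK > 0.124, so the economy is dynamically efficient (under-saving).

dynamically efficient; MPK ≈ 0.3389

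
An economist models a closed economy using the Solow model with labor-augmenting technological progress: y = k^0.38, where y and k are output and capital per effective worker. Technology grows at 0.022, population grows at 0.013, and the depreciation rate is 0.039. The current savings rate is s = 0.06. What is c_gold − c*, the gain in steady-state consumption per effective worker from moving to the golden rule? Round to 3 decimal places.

Capital per effective worker breaks even when investment replaces (n + g + δ)·k; here n + g + δ = 0.074.
Current steady state (s = 0.06): k* = (0.06/0.074)^(1/0.62) ≈ 0.7130, y* = 0.7130^0.38 ≈ 0.8794, c* = (1−0.06)·0.8794 ≈ 0.8266.
Maximizing c = f(k) − (n+g+δ)·k gives f'(k) = n+g+δ, i.e. 0.38·k^(0.38−1) = 0.074, so k_gold = (0.38/0.074)^(1/0.62) ≈ 13.9975.
y_gold = 13.9975^0.38 ≈ 2.7258, c_gold = y_gold − 0.074·k_gold ≈ 1.6900.
Gain: Δc = 1.6900 − 0.8266 ≈ 0.8634.

Δc ≈ 0.863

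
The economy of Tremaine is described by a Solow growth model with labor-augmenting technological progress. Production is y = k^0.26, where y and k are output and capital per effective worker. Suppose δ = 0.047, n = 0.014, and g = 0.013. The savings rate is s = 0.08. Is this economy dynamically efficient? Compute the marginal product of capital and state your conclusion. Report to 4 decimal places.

dynamically efficient; MPK ≈ 0.2405

The effective depreciation rate is n + g + δ = 0.014 + 0.013 + 0.047 = 0.074.
Steady-state k*: s·k^0.26 = 0.074·k gives k* = (0.08/0.074)^(1/0.74) ≈ 1.1111.
MPK = 0.26·1.1111^(-0.74) ≈ 0.2405.
MPK > n+g+δ = 0.074, so the economy is dynamically efficient (under-saving).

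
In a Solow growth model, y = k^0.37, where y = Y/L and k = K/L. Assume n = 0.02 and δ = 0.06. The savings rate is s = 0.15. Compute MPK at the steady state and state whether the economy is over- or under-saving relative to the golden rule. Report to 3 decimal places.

The effective depreciation rate is n + δ = 0.02 + 0.06 = 0.08.
Steady-state k*: s·k^0.37 = 0.08·k gives k* = (0.15/0.08)^(1/0.63) ≈ 2.7123.
MPK = 0.37·2.7123^(-0.63) ≈ 0.1973.
MPK > n+δ = 0.08, so the economy is dynamically efficient (under-saving).

under-saving; MPK ≈ 0.197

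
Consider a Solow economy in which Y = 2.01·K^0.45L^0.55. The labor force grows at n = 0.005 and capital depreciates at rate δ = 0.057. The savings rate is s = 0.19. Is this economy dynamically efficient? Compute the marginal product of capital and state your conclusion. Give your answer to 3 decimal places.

n + δ = 0.005 + 0.057 = 0.062.
Steady-state k*: s·A·k^0.45 = 0.062·k gives k* = (0.19·2.01/0.062)^(1/0.55) ≈ 27.2621.
MPK = 0.45·2.01·27.2621^(-0.55) ≈ 0.1468.
MPK > n+δ = 0.062, so the economy is dynamically efficient (under-saving).

dynamically efficient; MPK ≈ 0.147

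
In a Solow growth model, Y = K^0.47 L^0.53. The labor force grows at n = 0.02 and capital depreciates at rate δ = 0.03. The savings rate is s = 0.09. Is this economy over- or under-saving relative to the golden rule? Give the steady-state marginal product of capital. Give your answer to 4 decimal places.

Break-even investment rate: n + δ = 0.02 + 0.03 = 0.05.
Steady-state k*: s·k^0.47 = 0.05·k gives k* = (0.09/0.05)^(1/0.53) ≈ 3.0314.
MPK = 0.47·3.0314^(-0.53) ≈ 0.2611.
MPK > n+δ = 0.05, so the economy is dynamically efficient (under-saving).

under-saving; MPK ≈ 0.2611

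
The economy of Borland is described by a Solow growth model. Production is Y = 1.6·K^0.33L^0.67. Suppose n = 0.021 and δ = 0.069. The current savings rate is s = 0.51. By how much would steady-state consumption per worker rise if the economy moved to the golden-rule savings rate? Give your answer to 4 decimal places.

n + δ = 0.021 + 0.069 = 0.09.
Current steady state (s = 0.51): k* = (0.51·1.6/0.09)^(1/0.67) ≈ 26.8551, y* = 1.6·26.8551^0.33 ≈ 4.7391, c* = (1−0.51)·4.7391 ≈ 2.3222.
At the golden rule the marginal product of capital equals n+δ: 0.33·1.6·k^(0.33−1) = 0.09. Solving, k_gold = (0.33·1.6/0.09)^(1/0.67) ≈ 14.0234.
y_gold = 1.6·14.0234^0.33 ≈ 3.8246, c_gold = y_gold − 0.09·k_gold ≈ 2.5625.
Gain: Δc = 2.5625 − 2.3222 ≈ 0.2403.

Δc ≈ 0.2403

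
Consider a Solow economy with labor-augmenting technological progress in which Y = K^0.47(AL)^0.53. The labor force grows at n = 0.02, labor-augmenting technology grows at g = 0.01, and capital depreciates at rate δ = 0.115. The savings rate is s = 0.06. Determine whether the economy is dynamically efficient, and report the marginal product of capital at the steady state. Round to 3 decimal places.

dynamically efficient; MPK ≈ 1.136

Break-even investment rate: n + g + δ = 0.02 + 0.01 + 0.115 = 0.145.
Steady-state k*: s·k^0.47 = 0.145·k gives k* = (0.06/0.145)^(1/0.53) ≈ 0.1892.
MPK = 0.47·0.1892^(-0.53) ≈ 1.1358.
MPK > n+g+δ = 0.145, so the economy is dynamically efficient (under-saving).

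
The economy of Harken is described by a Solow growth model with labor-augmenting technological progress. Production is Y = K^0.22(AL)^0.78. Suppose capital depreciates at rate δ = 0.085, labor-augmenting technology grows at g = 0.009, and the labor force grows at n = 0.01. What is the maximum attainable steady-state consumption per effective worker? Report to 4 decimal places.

c_gold ≈ 0.9635

Break-even investment rate: n + g + δ = 0.01 + 0.009 + 0.085 = 0.104.
Golden rule sets MPK = n+g+δ: 0.22·k^(0.22−1) = 0.104, so k_gold = (0.22/0.104)^(1/0.78) ≈ 2.6132.
y_gold = 2.6132^0.22 ≈ 1.2353.
c_gold = y_gold − (n+g+δ)·k_gold = 1.2353 − 0.104·2.6132 ≈ 0.9635.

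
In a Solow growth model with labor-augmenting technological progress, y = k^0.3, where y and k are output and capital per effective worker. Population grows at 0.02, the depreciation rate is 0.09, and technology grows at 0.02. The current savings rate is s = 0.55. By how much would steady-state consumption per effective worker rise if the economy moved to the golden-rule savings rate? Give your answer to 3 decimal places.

Break-even investment rate: n + g + δ = 0.02 + 0.02 + 0.09 = 0.13.
Current steady state (s = 0.55): k* = (0.55/0.13)^(1/0.7) ≈ 7.8503, y* = 7.8503^0.3 ≈ 1.8555, c* = (1−0.55)·1.8555 ≈ 0.8350.
Golden rule sets MPK = n+g+δ: 0.3·k^(0.3−1) = 0.13, so k_gold = (0.3/0.13)^(1/0.7) ≈ 3.3024.
y_gold = 3.3024^0.3 ≈ 1.4310, c_gold = y_gold − 0.13·k_gold ≈ 1.0017.
Gain: Δc = 1.0017 − 0.8350 ≈ 0.1667.

Δc ≈ 0.167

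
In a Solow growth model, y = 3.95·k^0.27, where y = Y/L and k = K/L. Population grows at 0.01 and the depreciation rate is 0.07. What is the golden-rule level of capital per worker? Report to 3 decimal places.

Break-even investment rate: n + δ = 0.01 + 0.07 = 0.08.
At the golden rule the marginal product of capital equals n+δ: 0.27·3.95·k^(0.27−1) = 0.08. Solving, k_gold = (0.27·3.95/0.08)^(1/0.73) ≈ 34.7471.

k_gold ≈ 34.747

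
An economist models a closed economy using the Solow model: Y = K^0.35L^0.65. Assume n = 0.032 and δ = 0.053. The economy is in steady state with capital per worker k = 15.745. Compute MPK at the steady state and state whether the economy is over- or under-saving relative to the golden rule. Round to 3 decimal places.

n + δ = 0.032 + 0.053 = 0.085.
MPK = 0.35·k^(0.35−1) = 0.35·15.745^(-0.65) ≈ 0.0583.
MPK < 0.085, so the economy is dynamically inefficient (over-saving).

over-saving; MPK ≈ 0.058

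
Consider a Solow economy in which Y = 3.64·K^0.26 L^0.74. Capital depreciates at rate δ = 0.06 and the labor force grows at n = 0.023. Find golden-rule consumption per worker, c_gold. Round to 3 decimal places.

The effective depreciation rate is n + δ = 0.023 + 0.06 = 0.083.
At the golden rule the marginal product of capital equals n+δ: 0.26·3.64·k^(0.26−1) = 0.083. Solving, k_gold = (0.26·3.64/0.083)^(1/0.74) ≈ 26.8148.
y_gold = 3.64·26.8148^0.26 ≈ 8.5601.
c_gold = y_gold − (n+δ)·k_gold = 8.5601 − 0.083·26.8148 ≈ 6.3345.

c_gold ≈ 6.334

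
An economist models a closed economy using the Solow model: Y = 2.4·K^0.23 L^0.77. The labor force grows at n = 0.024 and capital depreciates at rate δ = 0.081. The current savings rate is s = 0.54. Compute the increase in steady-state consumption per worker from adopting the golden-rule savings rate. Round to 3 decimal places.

Δc ≈ 0.695

The effective depreciation rate is n + δ = 0.024 + 0.081 = 0.105.
Current steady state (s = 0.54): k* = (0.54·2.4/0.105)^(1/0.77) ≈ 26.1471, y* = 2.4·26.1471^0.23 ≈ 5.0842, c* = (1−0.54)·5.0842 ≈ 2.3387.
Golden rule sets MPK = n+δ: 0.23·2.4·k^(0.23−1) = 0.105, so k_gold = (0.23·2.4/0.105)^(1/0.77) ≈ 8.6306.
y_gold = 2.4·8.6306^0.23 ≈ 3.9400, c_gold = y_gold − 0.105·k_gold ≈ 3.0338.
Gain: Δc = 3.0338 − 2.3387 ≈ 0.6951.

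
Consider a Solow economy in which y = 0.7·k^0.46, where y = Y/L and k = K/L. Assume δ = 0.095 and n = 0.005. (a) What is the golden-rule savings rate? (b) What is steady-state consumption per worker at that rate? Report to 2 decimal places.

(a) s_gold = 0.46; (b) c_gold ≈ 1.02

The effective depreciation rate is n + δ = 0.005 + 0.095 = 0.1.
For Cobb-Douglas, s_gold equals capital's share: s_gold = 0.46.
Golden rule sets MPK = n+δ: 0.46·0.7·k^(0.46−1) = 0.1, so k_gold = (0.46·0.7/0.1)^(1/0.54) ≈ 8.7191.
y_gold = 0.7·8.7191^0.46 ≈ 1.8955; c_gold = (1−0.46)·y_gold ≈ 1.0236.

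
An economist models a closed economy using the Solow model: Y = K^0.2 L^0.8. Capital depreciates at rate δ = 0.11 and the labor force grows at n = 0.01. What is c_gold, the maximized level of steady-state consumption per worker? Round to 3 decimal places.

n + δ = 0.01 + 0.11 = 0.12.
Golden rule sets MPK = n+δ: 0.2·k^(0.2−1) = 0.12, so k_gold = (0.2/0.12)^(1/0.8) ≈ 1.8937.
y_gold = 1.8937^0.2 ≈ 1.1362.
c_gold = y_gold − (n+δ)·k_gold = 1.1362 − 0.12·1.8937 ≈ 0.9090.

c_gold ≈ 0.909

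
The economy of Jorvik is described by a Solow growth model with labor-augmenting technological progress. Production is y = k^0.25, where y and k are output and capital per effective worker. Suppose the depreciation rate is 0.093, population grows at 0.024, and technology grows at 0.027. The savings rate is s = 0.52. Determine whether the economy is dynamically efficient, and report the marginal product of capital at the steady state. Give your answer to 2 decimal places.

The effective depreciation rate is n + g + δ = 0.024 + 0.027 + 0.093 = 0.144.
Steady-state k*: s·k^0.25 = 0.144·k gives k* = (0.52/0.144)^(1/0.75) ≈ 5.5401.
MPK = 0.25·5.5401^(-0.75) ≈ 0.0692.
MPK < n+g+δ = 0.144, so the economy is dynamically inefficient (over-saving).

dynamically inefficient; MPK ≈ 0.07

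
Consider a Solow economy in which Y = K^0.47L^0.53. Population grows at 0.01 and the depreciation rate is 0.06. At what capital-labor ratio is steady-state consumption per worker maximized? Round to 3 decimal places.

n + δ = 0.01 + 0.06 = 0.07.
Maximizing c = f(k) − (n+δ)·k gives f'(k) = n+δ, i.e. 0.47·k^(0.47−1) = 0.07, so k_gold = (0.47/0.07)^(1/0.53) ≈ 36.3393.

k_gold ≈ 36.339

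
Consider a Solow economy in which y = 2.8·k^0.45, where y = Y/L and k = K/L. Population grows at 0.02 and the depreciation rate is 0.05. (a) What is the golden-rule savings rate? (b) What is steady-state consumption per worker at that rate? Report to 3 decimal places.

n + δ = 0.02 + 0.05 = 0.07.
For Cobb-Douglas, s_gold equals capital's share: s_gold = 0.45.
Maximizing c = f(k) − (n+δ)·k gives f'(k) = n+δ, i.e. 0.45·2.8·k^(0.45−1) = 0.07, so k_gold = (0.45·2.8/0.07)^(1/0.55) ≈ 191.5639.
y_gold = 2.8·191.5639^0.45 ≈ 29.7988; c_gold = (1−0.45)·y_gold ≈ 16.3894.

(a) s_gold = 0.450; (b) c_gold ≈ 16.389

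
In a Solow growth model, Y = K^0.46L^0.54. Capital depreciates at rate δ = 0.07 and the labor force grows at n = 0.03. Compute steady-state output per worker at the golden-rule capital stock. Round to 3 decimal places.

n + δ = 0.03 + 0.07 = 0.1.
Setting f'(k) = n+δ gives 0.46·k^(0.46−1) = 0.1, hence k_gold = (0.46/0.1)^(1/0.54) ≈ 16.8783.
Output: y_gold = k_gold^0.46 = 16.8783^0.46 ≈ 3.6692.

y_gold ≈ 3.669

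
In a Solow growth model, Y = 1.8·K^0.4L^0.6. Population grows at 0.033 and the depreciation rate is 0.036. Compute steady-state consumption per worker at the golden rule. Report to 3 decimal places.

Capital per worker breaks even when investment replaces (n + δ)·k; here n + δ = 0.069.
Maximizing c = f(k) − (n+δ)·k gives f'(k) = n+δ, i.e. 0.4·1.8·k^(0.4−1) = 0.069, so k_gold = (0.4·1.8/0.069)^(1/0.6) ≈ 49.8279.
y_gold = 1.8·49.8279^0.4 ≈ 8.5953.
c_gold = y_gold − (n+δ)·k_gold = 8.5953 − 0.069·49.8279 ≈ 5.1572.

c_gold ≈ 5.157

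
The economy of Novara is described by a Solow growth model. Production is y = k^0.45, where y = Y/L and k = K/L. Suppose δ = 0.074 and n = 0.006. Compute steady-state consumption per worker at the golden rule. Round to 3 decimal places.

The effective depreciation rate is n + δ = 0.006 + 0.074 = 0.08.
At the golden rule the marginal product of capital equals n+δ: 0.45·k^(0.45−1) = 0.08. Solving, k_gold = (0.45/0.08)^(1/0.55) ≈ 23.1132.
y_gold = 23.1132^0.45 ≈ 4.1090.
c_gold = y_gold − (n+δ)·k_gold = 4.1090 − 0.08·23.1132 ≈ 2.2600.

c_gold ≈ 2.260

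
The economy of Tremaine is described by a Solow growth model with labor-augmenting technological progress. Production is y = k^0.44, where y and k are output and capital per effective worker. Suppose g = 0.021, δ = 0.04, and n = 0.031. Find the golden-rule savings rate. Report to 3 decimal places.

s_gold = 0.440

Break-even investment rate: n + g + δ = 0.031 + 0.021 + 0.04 = 0.092.
At the golden rule MPK = n+g+δ, and in any Cobb-Douglas steady state s = (n+g+δ)·k/y = MPK·k/y = capital's share 0.44.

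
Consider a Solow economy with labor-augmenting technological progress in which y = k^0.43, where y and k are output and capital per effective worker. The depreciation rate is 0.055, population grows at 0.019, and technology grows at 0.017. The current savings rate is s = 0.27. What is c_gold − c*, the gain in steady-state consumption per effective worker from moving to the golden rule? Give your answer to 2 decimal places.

n + g + δ = 0.019 + 0.017 + 0.055 = 0.091.
Current steady state (s = 0.27): k* = (0.27/0.091)^(1/0.57) ≈ 6.7396, y* = 6.7396^0.43 ≈ 2.2715, c* = (1−0.27)·2.2715 ≈ 1.6582.
At the golden rule the marginal product of capital equals n+g+δ: 0.43·k^(0.43−1) = 0.091. Solving, k_gold = (0.43/0.091)^(1/0.57) ≈ 15.2477.
y_gold = 15.2477^0.43 ≈ 3.2268, c_gold = y_gold − 0.091·k_gold ≈ 1.8393.
Gain: Δc = 1.8393 − 1.6582 ≈ 0.1811.

Δc ≈ 0.18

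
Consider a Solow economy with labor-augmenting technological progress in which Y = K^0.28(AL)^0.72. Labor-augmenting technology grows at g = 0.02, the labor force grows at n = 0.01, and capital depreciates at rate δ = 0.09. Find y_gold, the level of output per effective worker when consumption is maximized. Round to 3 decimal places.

y_gold ≈ 1.390

n + g + δ = 0.01 + 0.02 + 0.09 = 0.12.
Golden rule sets MPK = n+g+δ: 0.28·k^(0.28−1) = 0.12, so k_gold = (0.28/0.12)^(1/0.72) ≈ 3.2440.
Output: y_gold = k_gold^0.28 = 3.2440^0.28 ≈ 1.3903.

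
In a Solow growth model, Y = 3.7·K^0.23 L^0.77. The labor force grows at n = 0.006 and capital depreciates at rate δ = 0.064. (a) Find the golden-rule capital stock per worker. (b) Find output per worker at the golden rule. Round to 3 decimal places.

(a) k_gold ≈ 25.637; (b) y_gold ≈ 7.803

Capital per worker breaks even when investment replaces (n + δ)·k; here n + δ = 0.07.
Maximizing c = f(k) − (n+δ)·k gives f'(k) = n+δ, i.e. 0.23·3.7·k^(0.23−1) = 0.07, so k_gold = (0.23·3.7/0.07)^(1/0.77) ≈ 25.6373.
y_gold = 3.7·25.6373^0.23 ≈ 7.8027.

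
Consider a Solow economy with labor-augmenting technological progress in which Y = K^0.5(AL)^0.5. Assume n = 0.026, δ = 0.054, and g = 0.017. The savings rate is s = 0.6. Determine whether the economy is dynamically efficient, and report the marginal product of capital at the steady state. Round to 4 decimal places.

Capital per effective worker breaks even when investment replaces (n + g + δ)·k; here n + g + δ = 0.097.
Steady-state k*: s·k^0.5 = 0.097·k gives k* = (0.6/0.097)^(1/0.5) ≈ 38.2612.
MPK = 0.5·38.2612^(-0.5) ≈ 0.0808.
MPK < n+g+δ = 0.097, so the economy is dynamically inefficient (over-saving).

dynamically inefficient; MPK ≈ 0.0808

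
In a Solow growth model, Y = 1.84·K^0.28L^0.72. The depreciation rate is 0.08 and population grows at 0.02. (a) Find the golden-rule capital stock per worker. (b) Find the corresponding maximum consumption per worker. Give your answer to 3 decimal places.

(a) k_gold ≈ 9.747; (b) c_gold ≈ 2.506

Break-even investment rate: n + δ = 0.02 + 0.08 = 0.1.
Golden rule sets MPK = n+δ: 0.28·1.84·k^(0.28−1) = 0.1, so k_gold = (0.28·1.84/0.1)^(1/0.72) ≈ 9.7466.
y_gold = 1.84·9.7466^0.28 ≈ 3.4809; c_gold = y_gold − 0.1·k_gold ≈ 2.5063.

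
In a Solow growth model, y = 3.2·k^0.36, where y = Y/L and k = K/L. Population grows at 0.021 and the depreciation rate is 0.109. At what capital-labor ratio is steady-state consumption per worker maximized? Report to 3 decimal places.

k_gold ≈ 30.233

n + δ = 0.021 + 0.109 = 0.13.
Maximizing c = f(k) − (n+δ)·k gives f'(k) = n+δ, i.e. 0.36·3.2·k^(0.36−1) = 0.13, so k_gold = (0.36·3.2/0.13)^(1/0.64) ≈ 30.2331.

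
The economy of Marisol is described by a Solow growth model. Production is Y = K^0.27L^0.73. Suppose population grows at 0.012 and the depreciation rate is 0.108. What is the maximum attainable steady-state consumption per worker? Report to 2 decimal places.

c_gold ≈ 0.99

The effective depreciation rate is n + δ = 0.012 + 0.108 = 0.12.
Setting f'(k) = n+δ gives 0.27·k^(0.27−1) = 0.12, hence k_gold = (0.27/0.12)^(1/0.73) ≈ 3.0370.
y_gold = 3.0370^0.27 ≈ 1.3498.
c_gold = y_gold − (n+δ)·k_gold = 1.3498 − 0.12·3.0370 ≈ 0.9853.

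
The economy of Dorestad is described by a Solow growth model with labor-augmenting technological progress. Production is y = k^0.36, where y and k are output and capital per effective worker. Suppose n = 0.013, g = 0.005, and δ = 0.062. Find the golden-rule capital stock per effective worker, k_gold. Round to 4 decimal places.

Capital per effective worker breaks even when investment replaces (n + g + δ)·k; here n + g + δ = 0.08.
Setting f'(k) = n+g+δ gives 0.36·k^(0.36−1) = 0.08, hence k_gold = (0.36/0.08)^(1/0.64) ≈ 10.4868.

k_gold ≈ 10.4868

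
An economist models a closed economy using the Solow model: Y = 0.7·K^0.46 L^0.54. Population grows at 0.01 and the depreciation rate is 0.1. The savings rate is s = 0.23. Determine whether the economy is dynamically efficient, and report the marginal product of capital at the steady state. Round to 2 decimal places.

Capital per worker breaks even when investment replaces (n + δ)·k; here n + δ = 0.11.
Steady-state k*: s·A·k^0.46 = 0.11·k gives k* = (0.23·0.7/0.11)^(1/0.54) ≈ 2.0247.
MPK = 0.46·0.7·2.0247^(-0.54) ≈ 0.2200.
MPK > n+δ = 0.11, so the economy is dynamically efficient (under-saving).

dynamically efficient; MPK ≈ 0.22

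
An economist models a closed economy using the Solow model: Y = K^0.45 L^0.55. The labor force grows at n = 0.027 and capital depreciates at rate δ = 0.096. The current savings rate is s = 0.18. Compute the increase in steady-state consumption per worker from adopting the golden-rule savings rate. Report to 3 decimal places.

The effective depreciation rate is n + δ = 0.027 + 0.096 = 0.123.
Current steady state (s = 0.18): k* = (0.18/0.123)^(1/0.55) ≈ 1.9983, y* = 1.9983^0.45 ≈ 1.3655, c* = (1−0.18)·1.3655 ≈ 1.1197.
At the golden rule the marginal product of capital equals n+δ: 0.45·k^(0.45−1) = 0.123. Solving, k_gold = (0.45/0.123)^(1/0.55) ≈ 10.5729.
y_gold = 10.5729^0.45 ≈ 2.8899, c_gold = y_gold − 0.123·k_gold ≈ 1.5895.
Gain: Δc = 1.5895 − 1.1197 ≈ 0.4697.

Δc ≈ 0.470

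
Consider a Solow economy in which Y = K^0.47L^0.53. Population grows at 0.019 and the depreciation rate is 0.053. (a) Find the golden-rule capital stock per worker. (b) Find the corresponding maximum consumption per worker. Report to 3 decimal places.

The effective depreciation rate is n + δ = 0.019 + 0.053 = 0.072.
Golden rule sets MPK = n+δ: 0.47·k^(0.47−1) = 0.072, so k_gold = (0.47/0.072)^(1/0.53) ≈ 34.4582.
y_gold = 34.4582^0.47 ≈ 5.2787; c_gold = y_gold − 0.072·k_gold ≈ 2.7977.

(a) k_gold ≈ 34.458; (b) c_gold ≈ 2.798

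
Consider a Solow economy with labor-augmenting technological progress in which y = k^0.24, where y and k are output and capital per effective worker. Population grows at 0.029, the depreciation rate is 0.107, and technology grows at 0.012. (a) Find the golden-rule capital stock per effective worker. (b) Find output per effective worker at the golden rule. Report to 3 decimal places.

(a) k_gold ≈ 1.889; (b) y_gold ≈ 1.165

The effective depreciation rate is n + g + δ = 0.029 + 0.012 + 0.107 = 0.148.
At the golden rule the marginal product of capital equals n+g+δ: 0.24·k^(0.24−1) = 0.148. Solving, k_gold = (0.24/0.148)^(1/0.76) ≈ 1.8891.
y_gold = 1.8891^0.24 ≈ 1.1649.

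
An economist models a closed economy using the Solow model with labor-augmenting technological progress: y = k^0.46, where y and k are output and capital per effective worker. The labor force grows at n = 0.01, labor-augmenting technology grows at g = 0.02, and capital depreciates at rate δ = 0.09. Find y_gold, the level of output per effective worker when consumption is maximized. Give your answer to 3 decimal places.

The effective depreciation rate is n + g + δ = 0.01 + 0.02 + 0.09 = 0.12.
At the golden rule the marginal product of capital equals n+g+δ: 0.46·k^(0.46−1) = 0.12. Solving, k_gold = (0.46/0.12)^(1/0.54) ≈ 12.0420.
Output: y_gold = k_gold^0.46 = 12.0420^0.46 ≈ 3.1414.

y_gold ≈ 3.141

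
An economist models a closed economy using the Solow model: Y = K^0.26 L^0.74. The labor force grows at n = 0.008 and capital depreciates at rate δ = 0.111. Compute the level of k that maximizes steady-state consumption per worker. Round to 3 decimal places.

k_gold ≈ 2.875

Capital per worker breaks even when investment replaces (n + δ)·k; here n + δ = 0.119.
At the golden rule the marginal product of capital equals n+δ: 0.26·k^(0.26−1) = 0.119. Solving, k_gold = (0.26/0.119)^(1/0.74) ≈ 2.8753.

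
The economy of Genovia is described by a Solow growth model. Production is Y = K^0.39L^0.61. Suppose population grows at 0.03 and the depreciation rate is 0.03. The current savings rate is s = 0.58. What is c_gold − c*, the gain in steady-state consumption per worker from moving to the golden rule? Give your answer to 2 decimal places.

Δc ≈ 0.23

Capital per worker breaks even when investment replaces (n + δ)·k; here n + δ = 0.06.
Current steady state (s = 0.58): k* = (0.58/0.06)^(1/0.61) ≈ 41.2295, y* = 41.2295^0.39 ≈ 4.2651, c* = (1−0.58)·4.2651 ≈ 1.7913.
Golden rule sets MPK = n+δ: 0.39·k^(0.39−1) = 0.06, so k_gold = (0.39/0.06)^(1/0.61) ≈ 21.5102.
y_gold = 21.5102^0.39 ≈ 3.3093, c_gold = y_gold − 0.06·k_gold ≈ 2.0187.
Gain: Δc = 2.0187 − 1.7913 ≈ 0.2273.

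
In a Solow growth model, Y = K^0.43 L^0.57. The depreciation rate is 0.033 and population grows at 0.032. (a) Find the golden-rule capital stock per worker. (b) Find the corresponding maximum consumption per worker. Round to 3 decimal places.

Break-even investment rate: n + δ = 0.032 + 0.033 = 0.065.
Golden rule sets MPK = n+δ: 0.43·k^(0.43−1) = 0.065, so k_gold = (0.43/0.065)^(1/0.57) ≈ 27.5151.
y_gold = 27.5151^0.43 ≈ 4.1593; c_gold = y_gold − 0.065·k_gold ≈ 2.3708.

(a) k_gold ≈ 27.515; (b) c_gold ≈ 2.371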